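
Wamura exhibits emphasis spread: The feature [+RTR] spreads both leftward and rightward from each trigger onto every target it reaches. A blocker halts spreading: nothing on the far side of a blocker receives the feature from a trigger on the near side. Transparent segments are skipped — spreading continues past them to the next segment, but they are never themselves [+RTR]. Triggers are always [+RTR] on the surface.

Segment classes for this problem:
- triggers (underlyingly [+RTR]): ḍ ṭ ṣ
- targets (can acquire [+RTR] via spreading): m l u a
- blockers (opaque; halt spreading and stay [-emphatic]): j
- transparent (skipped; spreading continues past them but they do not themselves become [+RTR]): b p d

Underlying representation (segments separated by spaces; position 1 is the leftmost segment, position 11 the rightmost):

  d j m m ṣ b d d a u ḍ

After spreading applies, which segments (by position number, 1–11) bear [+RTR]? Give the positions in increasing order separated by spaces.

From /ṣ/ at 5 rightward: 6 /b/ transparent; 7 /d/ transparent; 8 /d/ transparent; 9 /a/ → [+RTR]; 10 /u/ → [+RTR]; 11 /ḍ/ is itself a trigger — this domain ends here.
From /ṣ/ at 5 leftward: 4 /m/ → [+RTR]; 3 /m/ → [+RTR]; 2 /j/ blocks.
From /ḍ/ at 11 rightward: word edge.
From /ḍ/ at 11 leftward: 10 /u/ → [+RTR]; 9 /a/ → [+RTR]; 8 /d/ transparent; 7 /d/ transparent; 6 /b/ transparent; 5 /ṣ/ is itself a trigger — this domain ends here.

3 4 5 9 10 11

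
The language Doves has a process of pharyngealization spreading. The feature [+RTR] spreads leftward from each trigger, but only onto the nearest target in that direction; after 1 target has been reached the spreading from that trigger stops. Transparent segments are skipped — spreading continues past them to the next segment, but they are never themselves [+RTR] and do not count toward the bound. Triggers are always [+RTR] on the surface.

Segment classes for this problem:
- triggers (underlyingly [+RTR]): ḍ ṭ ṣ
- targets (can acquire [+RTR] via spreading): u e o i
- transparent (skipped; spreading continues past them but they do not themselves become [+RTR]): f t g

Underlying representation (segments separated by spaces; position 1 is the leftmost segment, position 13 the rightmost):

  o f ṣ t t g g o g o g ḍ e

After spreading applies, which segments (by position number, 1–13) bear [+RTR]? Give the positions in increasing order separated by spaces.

1 3 10 12

From /ṣ/ at 3 leftward: 2 /f/ transparent; 1 /o/ → [+RTR]; bound reached.
From /ḍ/ at 12 leftward: 11 /g/ transparent; 10 /o/ → [+RTR]; bound reached.
Targets with no active source: positions 8 13 stay [-emphatic].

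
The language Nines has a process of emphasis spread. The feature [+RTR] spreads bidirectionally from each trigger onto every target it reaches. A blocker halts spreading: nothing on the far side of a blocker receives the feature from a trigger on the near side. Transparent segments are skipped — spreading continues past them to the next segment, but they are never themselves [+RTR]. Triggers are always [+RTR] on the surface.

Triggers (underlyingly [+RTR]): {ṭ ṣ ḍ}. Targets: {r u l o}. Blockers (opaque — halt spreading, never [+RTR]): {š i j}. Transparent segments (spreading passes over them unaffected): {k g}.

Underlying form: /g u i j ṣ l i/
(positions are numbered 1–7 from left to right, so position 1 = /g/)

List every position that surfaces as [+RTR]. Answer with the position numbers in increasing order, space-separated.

From /ṣ/ at 5 rightward: 6 /l/ → [+RTR]; 7 /i/ blocks.
From /ṣ/ at 5 leftward: 4 /j/ blocks.
Target with no active source: position 2 stays [-emphatic].

5 6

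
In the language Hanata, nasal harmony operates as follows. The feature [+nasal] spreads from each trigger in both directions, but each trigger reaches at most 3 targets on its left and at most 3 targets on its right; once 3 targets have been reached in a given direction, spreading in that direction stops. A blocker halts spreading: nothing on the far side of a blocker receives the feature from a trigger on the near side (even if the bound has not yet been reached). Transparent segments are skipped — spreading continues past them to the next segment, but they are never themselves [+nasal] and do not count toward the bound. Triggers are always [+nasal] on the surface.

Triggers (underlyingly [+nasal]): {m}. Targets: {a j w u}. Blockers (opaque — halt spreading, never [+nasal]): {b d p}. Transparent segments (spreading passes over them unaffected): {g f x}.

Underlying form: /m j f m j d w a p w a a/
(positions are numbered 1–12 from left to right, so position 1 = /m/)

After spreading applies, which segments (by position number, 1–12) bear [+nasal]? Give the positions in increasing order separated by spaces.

From /m/ at 1 rightward: 2 /j/ → [+nasal]; 3 /f/ transparent; 4 /m/ is itself a trigger — this domain ends here.
From /m/ at 1 leftward: word edge.
From /m/ at 4 rightward: 5 /j/ → [+nasal]; 6 /d/ blocks.
From /m/ at 4 leftward: 3 /f/ transparent; 2 /j/ → [+nasal]; 1 /m/ is itself a trigger — this domain ends here.
Targets with no active source: positions 7 8 10 11 12 stay [-nasal].

1 2 4 5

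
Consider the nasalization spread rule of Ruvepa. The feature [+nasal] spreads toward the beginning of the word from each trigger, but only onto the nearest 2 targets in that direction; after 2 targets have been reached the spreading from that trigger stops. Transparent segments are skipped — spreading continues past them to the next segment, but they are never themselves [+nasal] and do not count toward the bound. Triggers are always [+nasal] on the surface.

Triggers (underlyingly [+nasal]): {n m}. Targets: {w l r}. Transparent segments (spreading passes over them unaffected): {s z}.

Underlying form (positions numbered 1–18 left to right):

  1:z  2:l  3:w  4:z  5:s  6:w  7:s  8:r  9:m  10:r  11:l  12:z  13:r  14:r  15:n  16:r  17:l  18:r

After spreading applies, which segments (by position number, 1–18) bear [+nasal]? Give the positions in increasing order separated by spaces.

From /m/ at 9 leftward: 8 /r/ → [+nasal]; 7 /s/ transparent; 6 /w/ → [+nasal]; bound reached.
From /n/ at 15 leftward: 14 /r/ → [+nasal]; 13 /r/ → [+nasal]; bound reached.
Targets with no active source: positions 2 3 10 11 16 17 18 stay [-nasal].

6 8 9 13 14 15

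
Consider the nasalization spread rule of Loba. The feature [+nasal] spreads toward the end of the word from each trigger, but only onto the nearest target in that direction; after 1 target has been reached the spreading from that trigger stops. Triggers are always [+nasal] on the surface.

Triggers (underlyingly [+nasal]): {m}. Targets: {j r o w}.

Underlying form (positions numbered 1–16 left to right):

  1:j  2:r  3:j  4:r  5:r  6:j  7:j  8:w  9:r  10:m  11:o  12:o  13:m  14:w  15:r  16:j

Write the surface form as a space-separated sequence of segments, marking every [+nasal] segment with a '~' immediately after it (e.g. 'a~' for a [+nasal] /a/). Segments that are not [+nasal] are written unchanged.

j r j r r j j w r m~ o~ o m~ w~ r j

From /m/ at 10 rightward: 11 /o/ → [+nasal]; bound reached.
From /m/ at 13 rightward: 14 /w/ → [+nasal]; bound reached.
Targets with no active source: positions 1 2 3 4 5 6 7 8 9 12 15 16 stay [-nasal].
[+nasal] positions on the surface: 10 11 13 14.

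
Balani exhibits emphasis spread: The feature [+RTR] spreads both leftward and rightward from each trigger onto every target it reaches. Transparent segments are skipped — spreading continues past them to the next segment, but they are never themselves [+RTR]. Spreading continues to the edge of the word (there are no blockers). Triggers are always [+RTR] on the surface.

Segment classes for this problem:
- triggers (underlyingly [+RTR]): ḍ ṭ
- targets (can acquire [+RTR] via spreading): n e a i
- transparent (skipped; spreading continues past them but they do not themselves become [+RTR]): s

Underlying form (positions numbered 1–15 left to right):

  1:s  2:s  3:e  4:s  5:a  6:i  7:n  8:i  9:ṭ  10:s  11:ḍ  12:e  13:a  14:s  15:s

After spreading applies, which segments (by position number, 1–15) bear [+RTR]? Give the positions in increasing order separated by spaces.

3 5 6 7 8 9 11 12 13

From /ṭ/ at 9 rightward: 10 /s/ transparent; 11 /ḍ/ is itself a trigger — this domain ends here.
From /ṭ/ at 9 leftward: 8 /i/ → [+RTR]; 7 /n/ → [+RTR]; 6 /i/ → [+RTR]; 5 /a/ → [+RTR]; 4 /s/ transparent; 3 /e/ → [+RTR]; 2 /s/ transparent; 1 /s/ transparent; word edge.
From /ḍ/ at 11 rightward: 12 /e/ → [+RTR]; 13 /a/ → [+RTR]; 14 /s/ transparent; 15 /s/ transparent; word edge.
From /ḍ/ at 11 leftward: 10 /s/ transparent; 9 /ṭ/ is itself a trigger — this domain ends here.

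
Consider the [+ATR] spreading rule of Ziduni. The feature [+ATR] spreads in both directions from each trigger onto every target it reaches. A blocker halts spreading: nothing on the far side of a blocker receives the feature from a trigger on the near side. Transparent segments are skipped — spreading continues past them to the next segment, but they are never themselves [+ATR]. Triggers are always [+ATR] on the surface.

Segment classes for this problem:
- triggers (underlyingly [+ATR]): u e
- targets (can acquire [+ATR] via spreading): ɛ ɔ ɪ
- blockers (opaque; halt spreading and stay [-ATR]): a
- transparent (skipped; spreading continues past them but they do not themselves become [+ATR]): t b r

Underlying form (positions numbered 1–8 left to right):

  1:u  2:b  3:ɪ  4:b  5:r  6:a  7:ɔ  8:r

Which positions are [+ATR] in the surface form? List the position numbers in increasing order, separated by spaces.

1 3

From /u/ at 1 rightward: 2 /b/ transparent; 3 /ɪ/ → [+ATR]; 4 /b/ transparent; 5 /r/ transparent; 6 /a/ blocks.
From /u/ at 1 leftward: word edge.
Target with no active source: position 7 stays [-ATR].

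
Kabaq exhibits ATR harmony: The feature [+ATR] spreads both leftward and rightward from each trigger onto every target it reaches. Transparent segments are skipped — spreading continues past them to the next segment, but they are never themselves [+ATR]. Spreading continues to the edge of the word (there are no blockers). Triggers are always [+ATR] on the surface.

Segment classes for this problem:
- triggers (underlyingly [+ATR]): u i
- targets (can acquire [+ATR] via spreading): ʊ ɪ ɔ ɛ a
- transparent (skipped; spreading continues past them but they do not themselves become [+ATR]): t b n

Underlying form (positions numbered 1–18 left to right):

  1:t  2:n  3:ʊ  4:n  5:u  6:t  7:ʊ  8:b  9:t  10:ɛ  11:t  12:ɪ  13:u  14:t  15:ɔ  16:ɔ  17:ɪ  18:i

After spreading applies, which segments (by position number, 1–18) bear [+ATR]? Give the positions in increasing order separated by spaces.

3 5 7 10 12 13 15 16 17 18

From /u/ at 5 rightward: 6 /t/ transparent; 7 /ʊ/ → [+ATR]; 8 /b/ transparent; 9 /t/ transparent; 10 /ɛ/ → [+ATR]; 11 /t/ transparent; 12 /ɪ/ → [+ATR]; 13 /u/ is itself a trigger — this domain ends here.
From /u/ at 5 leftward: 4 /n/ transparent; 3 /ʊ/ → [+ATR]; 2 /n/ transparent; 1 /t/ transparent; word edge.
From /u/ at 13 rightward: 14 /t/ transparent; 15 /ɔ/ → [+ATR]; 16 /ɔ/ → [+ATR]; 17 /ɪ/ → [+ATR]; 18 /i/ is itself a trigger — this domain ends here.
From /u/ at 13 leftward: 12 /ɪ/ → [+ATR]; 11 /t/ transparent; 10 /ɛ/ → [+ATR]; 9 /t/ transparent; 8 /b/ transparent; 7 /ʊ/ → [+ATR]; 6 /t/ transparent; 5 /u/ is itself a trigger — this domain ends here.
From /i/ at 18 rightward: word edge.
From /i/ at 18 leftward: 17 /ɪ/ → [+ATR]; 16 /ɔ/ → [+ATR]; 15 /ɔ/ → [+ATR]; 14 /t/ transparent; 13 /u/ is itself a trigger — this domain ends here.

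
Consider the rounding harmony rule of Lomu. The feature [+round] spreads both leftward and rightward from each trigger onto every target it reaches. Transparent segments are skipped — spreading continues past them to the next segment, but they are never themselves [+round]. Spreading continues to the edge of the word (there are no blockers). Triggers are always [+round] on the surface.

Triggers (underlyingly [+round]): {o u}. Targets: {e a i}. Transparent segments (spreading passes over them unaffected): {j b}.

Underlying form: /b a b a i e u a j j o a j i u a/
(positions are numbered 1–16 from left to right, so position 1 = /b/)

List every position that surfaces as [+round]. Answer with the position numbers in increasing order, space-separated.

2 4 5 6 7 8 11 12 14 15 16

From /u/ at 7 rightward: 8 /a/ → [+round]; 9 /j/ transparent; 10 /j/ transparent; 11 /o/ is itself a trigger — this domain ends here.
From /u/ at 7 leftward: 6 /e/ → [+round]; 5 /i/ → [+round]; 4 /a/ → [+round]; 3 /b/ transparent; 2 /a/ → [+round]; 1 /b/ transparent; word edge.
From /o/ at 11 rightward: 12 /a/ → [+round]; 13 /j/ transparent; 14 /i/ → [+round]; 15 /u/ is itself a trigger — this domain ends here.
From /o/ at 11 leftward: 10 /j/ transparent; 9 /j/ transparent; 8 /a/ → [+round]; 7 /u/ is itself a trigger — this domain ends here.
From /u/ at 15 rightward: 16 /a/ → [+round]; word edge.
From /u/ at 15 leftward: 14 /i/ → [+round]; 13 /j/ transparent; 12 /a/ → [+round]; 11 /o/ is itself a trigger — this domain ends here.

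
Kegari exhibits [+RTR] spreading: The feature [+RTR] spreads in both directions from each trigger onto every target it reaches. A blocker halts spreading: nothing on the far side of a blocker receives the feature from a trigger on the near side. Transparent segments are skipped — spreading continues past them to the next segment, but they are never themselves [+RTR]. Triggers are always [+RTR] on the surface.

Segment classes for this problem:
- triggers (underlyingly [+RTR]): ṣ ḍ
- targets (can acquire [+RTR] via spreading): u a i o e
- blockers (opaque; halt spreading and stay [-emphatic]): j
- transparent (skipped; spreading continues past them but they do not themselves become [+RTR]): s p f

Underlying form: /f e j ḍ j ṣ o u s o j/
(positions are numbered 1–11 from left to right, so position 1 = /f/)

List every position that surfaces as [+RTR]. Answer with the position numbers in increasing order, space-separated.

4 6 7 8 10

From /ḍ/ at 4 rightward: 5 /j/ blocks.
From /ḍ/ at 4 leftward: 3 /j/ blocks.
From /ṣ/ at 6 rightward: 7 /o/ → [+RTR]; 8 /u/ → [+RTR]; 9 /s/ transparent; 10 /o/ → [+RTR]; 11 /j/ blocks.
From /ṣ/ at 6 leftward: 5 /j/ blocks.
Target with no active source: position 2 stays [-emphatic].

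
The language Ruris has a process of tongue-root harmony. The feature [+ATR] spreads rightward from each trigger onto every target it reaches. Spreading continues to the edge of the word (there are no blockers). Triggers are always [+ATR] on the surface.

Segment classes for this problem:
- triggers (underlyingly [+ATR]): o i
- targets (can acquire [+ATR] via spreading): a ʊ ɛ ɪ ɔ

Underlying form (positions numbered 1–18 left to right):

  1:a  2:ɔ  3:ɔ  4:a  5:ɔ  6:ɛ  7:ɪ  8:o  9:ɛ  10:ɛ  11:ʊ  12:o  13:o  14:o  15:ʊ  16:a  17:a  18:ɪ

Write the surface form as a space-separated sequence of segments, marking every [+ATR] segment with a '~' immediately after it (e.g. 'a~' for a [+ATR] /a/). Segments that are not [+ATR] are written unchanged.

From /o/ at 8 rightward: 9 /ɛ/ → [+ATR]; 10 /ɛ/ → [+ATR]; 11 /ʊ/ → [+ATR]; 12 /o/ is itself a trigger — this domain ends here.
From /o/ at 12 rightward: 13 /o/ is itself a trigger — this domain ends here.
From /o/ at 13 rightward: 14 /o/ is itself a trigger — this domain ends here.
From /o/ at 14 rightward: 15 /ʊ/ → [+ATR]; 16 /a/ → [+ATR]; 17 /a/ → [+ATR]; 18 /ɪ/ → [+ATR]; word edge.
Targets with no active source: positions 1 2 3 4 5 6 7 stay [-ATR].
[+ATR] positions on the surface: 8 9 10 11 12 13 14 15 16 17 18.

a ɔ ɔ a ɔ ɛ ɪ o~ ɛ~ ɛ~ ʊ~ o~ o~ o~ ʊ~ a~ a~ ɪ~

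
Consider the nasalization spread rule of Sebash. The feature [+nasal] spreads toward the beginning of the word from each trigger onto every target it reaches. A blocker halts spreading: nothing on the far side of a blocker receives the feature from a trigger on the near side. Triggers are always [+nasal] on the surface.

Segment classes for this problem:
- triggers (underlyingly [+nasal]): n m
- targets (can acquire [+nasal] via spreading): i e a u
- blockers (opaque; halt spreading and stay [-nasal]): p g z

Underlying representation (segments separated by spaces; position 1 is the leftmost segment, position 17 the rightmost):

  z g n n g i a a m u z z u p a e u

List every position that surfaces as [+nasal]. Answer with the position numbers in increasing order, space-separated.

3 4 6 7 8 9

From /n/ at 3 leftward: 2 /g/ blocks.
From /n/ at 4 leftward: 3 /n/ is itself a trigger — this domain ends here.
From /m/ at 9 leftward: 8 /a/ → [+nasal]; 7 /a/ → [+nasal]; 6 /i/ → [+nasal]; 5 /g/ blocks.
Targets with no active source: positions 10 13 15 16 17 stay [-nasal].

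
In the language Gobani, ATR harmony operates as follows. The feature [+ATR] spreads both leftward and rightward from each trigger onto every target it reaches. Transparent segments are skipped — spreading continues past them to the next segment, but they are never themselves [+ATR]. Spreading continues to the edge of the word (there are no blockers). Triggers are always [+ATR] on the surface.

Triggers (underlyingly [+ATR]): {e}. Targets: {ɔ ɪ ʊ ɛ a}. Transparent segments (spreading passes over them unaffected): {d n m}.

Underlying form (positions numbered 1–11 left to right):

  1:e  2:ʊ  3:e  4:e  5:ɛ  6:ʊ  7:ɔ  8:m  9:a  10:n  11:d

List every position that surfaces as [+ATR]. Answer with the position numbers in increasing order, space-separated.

From /e/ at 1 rightward: 2 /ʊ/ → [+ATR]; 3 /e/ is itself a trigger — this domain ends here.
From /e/ at 1 leftward: word edge.
From /e/ at 3 rightward: 4 /e/ is itself a trigger — this domain ends here.
From /e/ at 3 leftward: 2 /ʊ/ → [+ATR]; 1 /e/ is itself a trigger — this domain ends here.
From /e/ at 4 rightward: 5 /ɛ/ → [+ATR]; 6 /ʊ/ → [+ATR]; 7 /ɔ/ → [+ATR]; 8 /m/ transparent; 9 /a/ → [+ATR]; 10 /n/ transparent; 11 /d/ transparent; word edge.
From /e/ at 4 leftward: 3 /e/ is itself a trigger — this domain ends here.

1 2 3 4 5 6 7 9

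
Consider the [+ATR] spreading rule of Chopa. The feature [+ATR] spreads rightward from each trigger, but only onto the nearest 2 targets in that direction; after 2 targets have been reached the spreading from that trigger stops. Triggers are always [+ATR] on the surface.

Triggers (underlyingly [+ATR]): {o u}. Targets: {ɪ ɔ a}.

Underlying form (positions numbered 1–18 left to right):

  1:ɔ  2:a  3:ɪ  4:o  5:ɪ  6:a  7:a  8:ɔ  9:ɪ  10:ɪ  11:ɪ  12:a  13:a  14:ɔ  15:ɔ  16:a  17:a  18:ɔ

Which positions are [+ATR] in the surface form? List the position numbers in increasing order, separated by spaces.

4 5 6

From /o/ at 4 rightward: 5 /ɪ/ → [+ATR]; 6 /a/ → [+ATR]; bound reached.
Targets with no active source: positions 1 2 3 7 8 9 10 11 12 13 14 15 16 17 18 stay [-ATR].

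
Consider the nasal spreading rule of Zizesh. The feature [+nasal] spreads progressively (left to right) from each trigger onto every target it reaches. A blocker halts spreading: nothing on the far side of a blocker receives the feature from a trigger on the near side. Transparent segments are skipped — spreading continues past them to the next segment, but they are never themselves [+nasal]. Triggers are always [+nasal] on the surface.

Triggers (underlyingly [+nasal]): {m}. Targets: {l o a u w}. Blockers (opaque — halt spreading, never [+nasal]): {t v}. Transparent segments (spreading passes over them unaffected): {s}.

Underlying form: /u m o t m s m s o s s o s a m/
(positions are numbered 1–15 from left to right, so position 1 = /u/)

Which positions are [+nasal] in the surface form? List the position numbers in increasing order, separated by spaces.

From /m/ at 2 rightward: 3 /o/ → [+nasal]; 4 /t/ blocks.
From /m/ at 5 rightward: 6 /s/ transparent; 7 /m/ is itself a trigger — this domain ends here.
From /m/ at 7 rightward: 8 /s/ transparent; 9 /o/ → [+nasal]; 10 /s/ transparent; 11 /s/ transparent; 12 /o/ → [+nasal]; 13 /s/ transparent; 14 /a/ → [+nasal]; 15 /m/ is itself a trigger — this domain ends here.
From /m/ at 15 rightward: word edge.
Target with no active source: position 1 stays [-nasal].

2 3 5 7 9 12 14 15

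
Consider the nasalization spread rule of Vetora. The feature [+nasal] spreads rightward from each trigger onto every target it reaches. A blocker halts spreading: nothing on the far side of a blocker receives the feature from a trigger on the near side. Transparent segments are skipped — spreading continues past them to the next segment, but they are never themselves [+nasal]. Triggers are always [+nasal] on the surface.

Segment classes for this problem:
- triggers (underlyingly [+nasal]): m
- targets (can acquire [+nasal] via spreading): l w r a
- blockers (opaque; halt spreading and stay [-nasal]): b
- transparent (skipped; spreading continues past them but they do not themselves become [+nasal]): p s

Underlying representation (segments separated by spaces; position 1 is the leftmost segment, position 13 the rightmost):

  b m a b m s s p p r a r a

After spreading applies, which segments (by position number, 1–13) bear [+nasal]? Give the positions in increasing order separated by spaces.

From /m/ at 2 rightward: 3 /a/ → [+nasal]; 4 /b/ blocks.
From /m/ at 5 rightward: 6 /s/ transparent; 7 /s/ transparent; 8 /p/ transparent; 9 /p/ transparent; 10 /r/ → [+nasal]; 11 /a/ → [+nasal]; 12 /r/ → [+nasal]; 13 /a/ → [+nasal]; word edge.

2 3 5 10 11 12 13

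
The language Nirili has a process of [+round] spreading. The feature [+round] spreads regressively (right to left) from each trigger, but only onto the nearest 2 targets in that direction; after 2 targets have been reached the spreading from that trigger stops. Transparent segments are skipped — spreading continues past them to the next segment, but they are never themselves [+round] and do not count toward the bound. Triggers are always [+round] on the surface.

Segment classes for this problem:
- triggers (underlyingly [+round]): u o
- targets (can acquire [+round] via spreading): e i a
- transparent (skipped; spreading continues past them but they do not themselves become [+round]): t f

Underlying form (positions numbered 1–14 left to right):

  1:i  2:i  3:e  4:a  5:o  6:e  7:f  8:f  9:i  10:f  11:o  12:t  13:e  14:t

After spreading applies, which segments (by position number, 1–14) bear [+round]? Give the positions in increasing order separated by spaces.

3 4 5 6 9 11

From /o/ at 5 leftward: 4 /a/ → [+round]; 3 /e/ → [+round]; bound reached.
From /o/ at 11 leftward: 10 /f/ transparent; 9 /i/ → [+round]; 8 /f/ transparent; 7 /f/ transparent; 6 /e/ → [+round]; bound reached.
Targets with no active source: positions 1 2 13 stay [-round].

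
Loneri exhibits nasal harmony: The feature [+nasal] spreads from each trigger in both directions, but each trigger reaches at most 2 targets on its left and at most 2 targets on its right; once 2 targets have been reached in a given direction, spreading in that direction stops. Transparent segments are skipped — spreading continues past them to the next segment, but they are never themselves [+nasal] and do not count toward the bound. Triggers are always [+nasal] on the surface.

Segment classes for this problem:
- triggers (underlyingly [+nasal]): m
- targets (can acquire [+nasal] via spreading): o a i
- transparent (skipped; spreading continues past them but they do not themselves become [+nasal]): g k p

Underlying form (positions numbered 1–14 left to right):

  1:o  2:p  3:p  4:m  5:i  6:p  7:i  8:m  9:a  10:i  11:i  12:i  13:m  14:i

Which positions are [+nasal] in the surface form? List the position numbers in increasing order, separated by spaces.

1 4 5 7 8 9 10 11 12 13 14

From /m/ at 4 rightward: 5 /i/ → [+nasal]; 6 /p/ transparent; 7 /i/ → [+nasal]; bound reached.
From /m/ at 4 leftward: 3 /p/ transparent; 2 /p/ transparent; 1 /o/ → [+nasal]; word edge.
From /m/ at 8 rightward: 9 /a/ → [+nasal]; 10 /i/ → [+nasal]; bound reached.
From /m/ at 8 leftward: 7 /i/ → [+nasal]; 6 /p/ transparent; 5 /i/ → [+nasal]; bound reached.
From /m/ at 13 rightward: 14 /i/ → [+nasal]; word edge.
From /m/ at 13 leftward: 12 /i/ → [+nasal]; 11 /i/ → [+nasal]; bound reached.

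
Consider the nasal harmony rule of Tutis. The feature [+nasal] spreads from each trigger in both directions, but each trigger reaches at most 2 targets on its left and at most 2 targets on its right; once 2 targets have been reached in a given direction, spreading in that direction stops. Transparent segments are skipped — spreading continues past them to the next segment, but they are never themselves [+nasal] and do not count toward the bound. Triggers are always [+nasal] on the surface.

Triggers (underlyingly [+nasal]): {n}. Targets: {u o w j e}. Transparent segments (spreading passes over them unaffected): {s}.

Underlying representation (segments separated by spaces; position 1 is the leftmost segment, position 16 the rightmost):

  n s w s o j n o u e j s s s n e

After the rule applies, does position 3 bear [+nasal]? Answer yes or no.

From /n/ at 1 rightward: 2 /s/ transparent; 3 /w/ → [+nasal]; 4 /s/ transparent; 5 /o/ → [+nasal]; bound reached.
From /n/ at 1 leftward: word edge.
From /n/ at 7 rightward: 8 /o/ → [+nasal]; 9 /u/ → [+nasal]; bound reached.
From /n/ at 7 leftward: 6 /j/ → [+nasal]; 5 /o/ → [+nasal]; bound reached.
From /n/ at 15 rightward: 16 /e/ → [+nasal]; word edge.
From /n/ at 15 leftward: 14 /s/ transparent; 13 /s/ transparent; 12 /s/ transparent; 11 /j/ → [+nasal]; 10 /e/ → [+nasal]; bound reached.
[+nasal] positions on the surface: 1 3 5 6 7 8 9 10 11 15 16.

yes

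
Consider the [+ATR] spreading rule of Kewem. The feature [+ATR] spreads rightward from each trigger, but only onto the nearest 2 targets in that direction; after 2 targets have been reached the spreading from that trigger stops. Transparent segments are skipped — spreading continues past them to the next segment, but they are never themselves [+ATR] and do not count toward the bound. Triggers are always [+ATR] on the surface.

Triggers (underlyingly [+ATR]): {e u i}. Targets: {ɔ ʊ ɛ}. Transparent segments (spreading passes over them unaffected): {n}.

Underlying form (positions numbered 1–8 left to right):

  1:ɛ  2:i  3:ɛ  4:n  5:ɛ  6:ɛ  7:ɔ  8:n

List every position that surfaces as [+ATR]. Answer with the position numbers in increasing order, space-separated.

From /i/ at 2 rightward: 3 /ɛ/ → [+ATR]; 4 /n/ transparent; 5 /ɛ/ → [+ATR]; bound reached.
Targets with no active source: positions 1 6 7 stay [-ATR].

2 3 5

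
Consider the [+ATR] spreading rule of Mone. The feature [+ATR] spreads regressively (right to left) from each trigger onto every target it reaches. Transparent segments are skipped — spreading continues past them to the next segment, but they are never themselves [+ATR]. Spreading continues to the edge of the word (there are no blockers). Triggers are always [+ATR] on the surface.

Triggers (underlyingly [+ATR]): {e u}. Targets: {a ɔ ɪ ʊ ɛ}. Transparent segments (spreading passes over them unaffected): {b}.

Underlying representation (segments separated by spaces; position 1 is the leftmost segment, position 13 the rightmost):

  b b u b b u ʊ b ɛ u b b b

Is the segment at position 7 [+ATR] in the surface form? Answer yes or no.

yes

From /u/ at 3 leftward: 2 /b/ transparent; 1 /b/ transparent; word edge.
From /u/ at 6 leftward: 5 /b/ transparent; 4 /b/ transparent; 3 /u/ is itself a trigger — this domain ends here.
From /u/ at 10 leftward: 9 /ɛ/ → [+ATR]; 8 /b/ transparent; 7 /ʊ/ → [+ATR]; 6 /u/ is itself a trigger — this domain ends here.
[+ATR] positions on the surface: 3 6 7 9 10.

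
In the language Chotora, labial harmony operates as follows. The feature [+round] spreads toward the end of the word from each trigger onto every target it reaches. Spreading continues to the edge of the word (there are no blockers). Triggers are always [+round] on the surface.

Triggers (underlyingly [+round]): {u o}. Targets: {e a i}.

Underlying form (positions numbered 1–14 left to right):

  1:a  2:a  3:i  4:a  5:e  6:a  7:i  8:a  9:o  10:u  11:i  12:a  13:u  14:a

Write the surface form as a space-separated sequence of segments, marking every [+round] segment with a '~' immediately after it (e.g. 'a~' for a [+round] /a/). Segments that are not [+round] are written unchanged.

From /o/ at 9 rightward: 10 /u/ is itself a trigger — this domain ends here.
From /u/ at 10 rightward: 11 /i/ → [+round]; 12 /a/ → [+round]; 13 /u/ is itself a trigger — this domain ends here.
From /u/ at 13 rightward: 14 /a/ → [+round]; word edge.
Targets with no active source: positions 1 2 3 4 5 6 7 8 stay [-round].
[+round] positions on the surface: 9 10 11 12 13 14.

a a i a e a i a o~ u~ i~ a~ u~ a~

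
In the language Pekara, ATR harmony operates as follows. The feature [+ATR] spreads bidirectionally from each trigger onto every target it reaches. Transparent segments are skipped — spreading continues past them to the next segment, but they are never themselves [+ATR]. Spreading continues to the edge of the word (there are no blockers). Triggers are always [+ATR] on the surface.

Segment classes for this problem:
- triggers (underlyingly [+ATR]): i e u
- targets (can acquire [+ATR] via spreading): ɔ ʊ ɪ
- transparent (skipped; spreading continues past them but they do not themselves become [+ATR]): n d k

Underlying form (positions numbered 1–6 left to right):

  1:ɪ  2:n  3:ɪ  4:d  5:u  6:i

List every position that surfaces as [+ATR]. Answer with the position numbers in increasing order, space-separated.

1 3 5 6

From /u/ at 5 rightward: 6 /i/ is itself a trigger — this domain ends here.
From /u/ at 5 leftward: 4 /d/ transparent; 3 /ɪ/ → [+ATR]; 2 /n/ transparent; 1 /ɪ/ → [+ATR]; word edge.
From /i/ at 6 rightward: word edge.
From /i/ at 6 leftward: 5 /u/ is itself a trigger — this domain ends here.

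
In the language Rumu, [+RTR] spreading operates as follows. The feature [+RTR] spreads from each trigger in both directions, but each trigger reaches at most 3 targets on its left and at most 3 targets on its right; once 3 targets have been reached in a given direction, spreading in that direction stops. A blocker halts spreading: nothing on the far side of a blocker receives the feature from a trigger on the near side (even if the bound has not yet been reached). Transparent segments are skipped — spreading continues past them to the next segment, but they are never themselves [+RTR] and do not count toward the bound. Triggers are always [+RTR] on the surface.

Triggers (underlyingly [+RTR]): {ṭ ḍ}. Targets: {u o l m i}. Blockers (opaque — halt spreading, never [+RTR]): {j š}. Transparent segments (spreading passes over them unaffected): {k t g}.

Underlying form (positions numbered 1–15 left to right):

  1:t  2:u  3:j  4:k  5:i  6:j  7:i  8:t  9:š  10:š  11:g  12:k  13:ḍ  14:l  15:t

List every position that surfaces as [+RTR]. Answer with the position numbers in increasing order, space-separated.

From /ḍ/ at 13 rightward: 14 /l/ → [+RTR]; 15 /t/ transparent; word edge.
From /ḍ/ at 13 leftward: 12 /k/ transparent; 11 /g/ transparent; 10 /š/ blocks.
Targets with no active source: positions 2 5 7 stay [-emphatic].

13 14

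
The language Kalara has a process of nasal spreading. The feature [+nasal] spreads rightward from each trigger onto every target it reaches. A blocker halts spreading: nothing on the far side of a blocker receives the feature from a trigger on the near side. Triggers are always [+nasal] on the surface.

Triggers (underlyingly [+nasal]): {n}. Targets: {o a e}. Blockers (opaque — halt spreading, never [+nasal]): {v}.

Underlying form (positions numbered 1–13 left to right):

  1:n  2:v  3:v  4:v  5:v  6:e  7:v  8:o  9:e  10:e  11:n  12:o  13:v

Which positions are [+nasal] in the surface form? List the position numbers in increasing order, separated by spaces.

From /n/ at 1 rightward: 2 /v/ blocks.
From /n/ at 11 rightward: 12 /o/ → [+nasal]; 13 /v/ blocks.
Targets with no active source: positions 6 8 9 10 stay [-nasal].

1 11 12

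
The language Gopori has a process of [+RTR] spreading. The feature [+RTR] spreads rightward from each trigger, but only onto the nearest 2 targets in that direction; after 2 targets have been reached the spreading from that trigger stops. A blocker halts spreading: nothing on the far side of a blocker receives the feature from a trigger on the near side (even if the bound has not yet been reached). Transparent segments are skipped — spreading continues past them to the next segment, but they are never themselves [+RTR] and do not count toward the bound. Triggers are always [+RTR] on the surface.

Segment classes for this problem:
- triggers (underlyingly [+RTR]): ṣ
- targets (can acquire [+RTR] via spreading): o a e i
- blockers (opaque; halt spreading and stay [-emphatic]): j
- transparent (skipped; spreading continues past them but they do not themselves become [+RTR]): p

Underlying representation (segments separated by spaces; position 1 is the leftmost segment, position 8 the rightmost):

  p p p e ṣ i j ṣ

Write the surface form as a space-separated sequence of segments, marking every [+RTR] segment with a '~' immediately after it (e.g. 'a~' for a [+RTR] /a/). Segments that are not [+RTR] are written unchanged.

p p p e ṣ~ i~ j ṣ~

From /ṣ/ at 5 rightward: 6 /i/ → [+RTR]; 7 /j/ blocks.
From /ṣ/ at 8 rightward: word edge.
Target with no active source: position 4 stays [-emphatic].
[+RTR] positions on the surface: 5 6 8.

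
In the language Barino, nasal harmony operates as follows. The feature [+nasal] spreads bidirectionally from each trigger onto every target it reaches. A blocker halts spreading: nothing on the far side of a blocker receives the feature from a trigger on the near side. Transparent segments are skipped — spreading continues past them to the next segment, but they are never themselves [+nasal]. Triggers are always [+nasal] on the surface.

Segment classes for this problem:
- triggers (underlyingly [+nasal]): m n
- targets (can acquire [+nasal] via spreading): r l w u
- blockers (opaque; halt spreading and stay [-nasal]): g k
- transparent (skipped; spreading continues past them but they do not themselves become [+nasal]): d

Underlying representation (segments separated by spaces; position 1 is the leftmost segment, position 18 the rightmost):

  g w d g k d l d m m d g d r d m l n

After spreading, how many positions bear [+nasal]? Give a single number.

From /m/ at 9 rightward: 10 /m/ is itself a trigger — this domain ends here.
From /m/ at 9 leftward: 8 /d/ transparent; 7 /l/ → [+nasal]; 6 /d/ transparent; 5 /k/ blocks.
From /m/ at 10 rightward: 11 /d/ transparent; 12 /g/ blocks.
From /m/ at 10 leftward: 9 /m/ is itself a trigger — this domain ends here.
From /m/ at 16 rightward: 17 /l/ → [+nasal]; 18 /n/ is itself a trigger — this domain ends here.
From /m/ at 16 leftward: 15 /d/ transparent; 14 /r/ → [+nasal]; 13 /d/ transparent; 12 /g/ blocks.
From /n/ at 18 rightward: word edge.
From /n/ at 18 leftward: 17 /l/ → [+nasal]; 16 /m/ is itself a trigger — this domain ends here.
Target with no active source: position 2 stays [-nasal].
[+nasal] positions on the surface: 7 9 10 14 16 17 18.

7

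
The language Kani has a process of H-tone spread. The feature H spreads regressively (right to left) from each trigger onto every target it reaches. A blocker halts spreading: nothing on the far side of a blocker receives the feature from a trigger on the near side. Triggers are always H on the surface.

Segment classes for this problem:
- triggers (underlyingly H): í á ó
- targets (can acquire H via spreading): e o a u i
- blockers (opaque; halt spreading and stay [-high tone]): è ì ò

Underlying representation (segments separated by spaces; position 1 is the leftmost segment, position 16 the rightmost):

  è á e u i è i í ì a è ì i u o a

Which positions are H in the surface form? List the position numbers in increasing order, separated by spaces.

2 7 8

From /á/ at 2 leftward: 1 /è/ blocks.
From /í/ at 8 leftward: 7 /i/ → H; 6 /è/ blocks.
Targets with no active source: positions 3 4 5 10 13 14 15 16 stay [-high tone].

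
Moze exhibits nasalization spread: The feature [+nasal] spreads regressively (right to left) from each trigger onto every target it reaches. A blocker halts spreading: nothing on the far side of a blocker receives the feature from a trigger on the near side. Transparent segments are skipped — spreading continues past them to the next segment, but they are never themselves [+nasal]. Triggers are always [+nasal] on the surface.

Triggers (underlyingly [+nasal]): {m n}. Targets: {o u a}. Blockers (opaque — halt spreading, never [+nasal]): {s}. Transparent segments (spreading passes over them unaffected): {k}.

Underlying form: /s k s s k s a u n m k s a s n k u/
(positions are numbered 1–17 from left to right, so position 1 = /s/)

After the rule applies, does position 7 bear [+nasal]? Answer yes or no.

From /n/ at 9 leftward: 8 /u/ → [+nasal]; 7 /a/ → [+nasal]; 6 /s/ blocks.
From /m/ at 10 leftward: 9 /n/ is itself a trigger — this domain ends here.
From /n/ at 15 leftward: 14 /s/ blocks.
Targets with no active source: positions 13 17 stay [-nasal].
[+nasal] positions on the surface: 7 8 9 10 15.

yes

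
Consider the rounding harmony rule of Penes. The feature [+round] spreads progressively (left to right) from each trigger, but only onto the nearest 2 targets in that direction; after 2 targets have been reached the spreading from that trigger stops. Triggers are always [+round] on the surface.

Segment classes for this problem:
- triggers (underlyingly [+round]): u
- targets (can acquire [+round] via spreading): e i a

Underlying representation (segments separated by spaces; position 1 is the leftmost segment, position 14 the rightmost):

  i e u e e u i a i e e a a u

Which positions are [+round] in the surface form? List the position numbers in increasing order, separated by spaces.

3 4 5 6 7 8 14

From /u/ at 3 rightward: 4 /e/ → [+round]; 5 /e/ → [+round]; bound reached.
From /u/ at 6 rightward: 7 /i/ → [+round]; 8 /a/ → [+round]; bound reached.
From /u/ at 14 rightward: word edge.
Targets with no active source: positions 1 2 9 10 11 12 13 stay [-round].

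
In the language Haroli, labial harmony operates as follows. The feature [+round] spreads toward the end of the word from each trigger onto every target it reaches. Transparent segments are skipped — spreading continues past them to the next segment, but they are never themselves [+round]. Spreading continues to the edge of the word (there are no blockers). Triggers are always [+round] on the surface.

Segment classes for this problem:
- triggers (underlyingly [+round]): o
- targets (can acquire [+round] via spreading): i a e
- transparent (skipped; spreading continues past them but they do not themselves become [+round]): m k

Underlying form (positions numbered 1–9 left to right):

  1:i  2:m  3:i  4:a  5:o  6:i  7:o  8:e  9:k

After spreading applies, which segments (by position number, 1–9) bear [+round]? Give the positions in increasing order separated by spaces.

5 6 7 8

From /o/ at 5 rightward: 6 /i/ → [+round]; 7 /o/ is itself a trigger — this domain ends here.
From /o/ at 7 rightward: 8 /e/ → [+round]; 9 /k/ transparent; word edge.
Targets with no active source: positions 1 3 4 stay [-round].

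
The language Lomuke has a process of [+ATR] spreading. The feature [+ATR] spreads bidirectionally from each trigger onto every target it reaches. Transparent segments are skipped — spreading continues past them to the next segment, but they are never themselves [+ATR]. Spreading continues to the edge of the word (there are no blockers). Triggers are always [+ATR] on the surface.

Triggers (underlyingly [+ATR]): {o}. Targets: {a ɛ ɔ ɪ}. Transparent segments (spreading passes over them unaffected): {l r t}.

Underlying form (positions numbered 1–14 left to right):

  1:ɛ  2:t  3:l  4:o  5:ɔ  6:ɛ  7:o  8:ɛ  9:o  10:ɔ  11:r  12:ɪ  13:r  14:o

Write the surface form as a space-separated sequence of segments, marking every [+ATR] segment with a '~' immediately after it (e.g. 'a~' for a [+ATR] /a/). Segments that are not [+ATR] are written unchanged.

From /o/ at 4 rightward: 5 /ɔ/ → [+ATR]; 6 /ɛ/ → [+ATR]; 7 /o/ is itself a trigger — this domain ends here.
From /o/ at 4 leftward: 3 /l/ transparent; 2 /t/ transparent; 1 /ɛ/ → [+ATR]; word edge.
From /o/ at 7 rightward: 8 /ɛ/ → [+ATR]; 9 /o/ is itself a trigger — this domain ends here.
From /o/ at 7 leftward: 6 /ɛ/ → [+ATR]; 5 /ɔ/ → [+ATR]; 4 /o/ is itself a trigger — this domain ends here.
From /o/ at 9 rightward: 10 /ɔ/ → [+ATR]; 11 /r/ transparent; 12 /ɪ/ → [+ATR]; 13 /r/ transparent; 14 /o/ is itself a trigger — this domain ends here.
From /o/ at 9 leftward: 8 /ɛ/ → [+ATR]; 7 /o/ is itself a trigger — this domain ends here.
From /o/ at 14 rightward: word edge.
From /o/ at 14 leftward: 13 /r/ transparent; 12 /ɪ/ → [+ATR]; 11 /r/ transparent; 10 /ɔ/ → [+ATR]; 9 /o/ is itself a trigger — this domain ends here.
[+ATR] positions on the surface: 1 4 5 6 7 8 9 10 12 14.

ɛ~ t l o~ ɔ~ ɛ~ o~ ɛ~ o~ ɔ~ r ɪ~ r o~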